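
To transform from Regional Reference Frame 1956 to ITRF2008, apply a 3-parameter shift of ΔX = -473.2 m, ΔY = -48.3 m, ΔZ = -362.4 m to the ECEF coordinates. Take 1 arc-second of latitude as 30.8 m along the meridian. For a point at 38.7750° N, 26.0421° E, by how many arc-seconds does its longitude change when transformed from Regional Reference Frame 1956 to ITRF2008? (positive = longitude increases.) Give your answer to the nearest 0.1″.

Δλ = 6.8″

sin φ = 0.626264, cos φ = 0.779611, sin λ = 0.439031, cos λ = 0.898472.
East component: ΔE = −sin λ·ΔX + cos λ·ΔY = −(0.439031)(-473.2) + (0.898472)(-48.3) = 164.35 m.
1° of latitude spans 3600 × 30.80 = 110880 m; at latitude φ, 1° of longitude spans that × cos φ = 86443.3 m, so Δλ = 164.35 / 86443.3 × 3600 = 6.845″.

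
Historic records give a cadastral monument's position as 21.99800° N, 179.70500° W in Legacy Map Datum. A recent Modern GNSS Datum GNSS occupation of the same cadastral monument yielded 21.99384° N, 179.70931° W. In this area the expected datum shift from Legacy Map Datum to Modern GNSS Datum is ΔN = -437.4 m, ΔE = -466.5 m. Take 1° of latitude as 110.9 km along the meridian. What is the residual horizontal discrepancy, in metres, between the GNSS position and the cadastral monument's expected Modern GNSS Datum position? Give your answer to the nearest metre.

Observed coordinate differences: Δφ = -0.00416°, Δλ = -0.00431°.
Converting to metres (1° lat = 110900 m, cos φ = 0.927197): observed ΔN = -461.3 m, observed ΔE = -443.2 m.
Subtracting the expected shift leaves a residual of -461.3 − (-437.4) = -23.9 m north and -443.2 − (-466.5) = 23.3 m east.
Residual distance = √((-23.9)² + 23.3²) = 33.4 m.

33 m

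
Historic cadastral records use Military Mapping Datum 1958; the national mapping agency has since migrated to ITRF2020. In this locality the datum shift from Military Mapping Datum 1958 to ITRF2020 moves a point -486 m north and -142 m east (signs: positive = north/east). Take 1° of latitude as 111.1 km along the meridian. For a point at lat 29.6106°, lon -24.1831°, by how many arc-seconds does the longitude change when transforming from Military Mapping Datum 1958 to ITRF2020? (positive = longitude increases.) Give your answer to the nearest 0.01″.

Δλ = -5.29″

At latitude 29.6106°, cos φ = 0.869404.
1° of longitude at this latitude = 111.1 × cos φ = 96.59 km, so Δλ = -142.0 / 96590.7 = -0.0014701° = -5.292″.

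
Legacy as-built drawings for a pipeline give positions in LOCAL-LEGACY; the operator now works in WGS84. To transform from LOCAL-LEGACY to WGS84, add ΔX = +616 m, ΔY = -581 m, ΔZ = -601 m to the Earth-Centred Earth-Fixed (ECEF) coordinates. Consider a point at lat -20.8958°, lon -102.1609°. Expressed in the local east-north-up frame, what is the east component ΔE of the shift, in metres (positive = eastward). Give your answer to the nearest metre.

ΔE = 725 m

The local east axis at (φ, λ) is (−sin λ, cos λ, 0), so ΔE = −sin(-102.1609°)·616 + cos(-102.1609°)·(-581) = 724.57 m.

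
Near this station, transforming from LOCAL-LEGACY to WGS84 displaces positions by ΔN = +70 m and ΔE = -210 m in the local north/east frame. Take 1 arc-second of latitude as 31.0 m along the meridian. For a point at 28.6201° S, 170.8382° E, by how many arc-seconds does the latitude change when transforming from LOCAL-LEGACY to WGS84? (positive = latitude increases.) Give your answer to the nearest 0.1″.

Δφ = 2.3″

1″ of latitude = 31.00 m, so Δφ = 70.0 / 31.00 = 2.258″.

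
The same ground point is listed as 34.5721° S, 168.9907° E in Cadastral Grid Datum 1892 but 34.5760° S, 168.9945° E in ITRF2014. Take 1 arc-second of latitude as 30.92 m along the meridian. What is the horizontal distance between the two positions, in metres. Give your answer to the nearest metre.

Δφ = -34.5760° − -34.5721° = -0.0039°; Δλ = 168.9945° − 168.9907° = +0.0038°.
1° of latitude = 3600 × 30.92 = 111312 m.
ΔN = Δφ × 111312 = -434.1 m; ΔE = Δλ × 111312 × cos(-34.5721°) = +0.0038 × 111312 × 0.823413 = 348.3 m.
Distance = √(ΔE² + ΔN²) = √(348.3² + (-434.1)²) = 556.6 m.

557 m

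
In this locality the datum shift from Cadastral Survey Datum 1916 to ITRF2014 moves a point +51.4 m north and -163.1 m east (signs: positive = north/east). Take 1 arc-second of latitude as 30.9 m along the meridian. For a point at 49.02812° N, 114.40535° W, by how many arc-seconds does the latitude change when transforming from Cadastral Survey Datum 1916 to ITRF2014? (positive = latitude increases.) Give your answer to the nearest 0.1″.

Δφ = 1.7″

1″ of latitude = 30.90 m, so Δφ = 51.4 / 30.90 = 1.663″.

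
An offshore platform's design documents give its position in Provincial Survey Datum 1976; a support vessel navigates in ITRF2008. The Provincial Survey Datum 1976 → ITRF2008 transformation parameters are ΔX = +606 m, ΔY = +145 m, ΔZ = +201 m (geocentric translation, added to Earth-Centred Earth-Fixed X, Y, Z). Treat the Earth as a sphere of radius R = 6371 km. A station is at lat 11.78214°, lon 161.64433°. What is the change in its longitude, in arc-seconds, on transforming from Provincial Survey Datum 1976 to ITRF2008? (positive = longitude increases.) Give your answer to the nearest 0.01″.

Δλ = -10.86″

sin φ = 0.204191, cos φ = 0.978931, sin λ = 0.314915, cos λ = -0.949120.
East component: ΔE = −sin λ·ΔX + cos λ·ΔY = −(0.314915)(606) + (-0.949120)(145) = -328.46 m.
1° of latitude spans πR/180 = 111195 m; at latitude φ, 1° of longitude spans that × cos φ = 108852.2 m, so Δλ = -328.46 / 108852.2 × 3600 = -10.863″.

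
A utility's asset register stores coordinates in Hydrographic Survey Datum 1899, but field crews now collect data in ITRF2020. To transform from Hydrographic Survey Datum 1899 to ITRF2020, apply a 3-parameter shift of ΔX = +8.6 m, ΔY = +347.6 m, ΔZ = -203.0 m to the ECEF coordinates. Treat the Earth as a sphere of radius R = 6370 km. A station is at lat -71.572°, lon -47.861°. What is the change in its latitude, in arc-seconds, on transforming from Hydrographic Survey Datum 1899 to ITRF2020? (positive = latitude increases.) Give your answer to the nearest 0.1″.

Δφ = -9.8″

sin φ = -0.948722, cos φ = 0.316113, sin λ = -0.741519, cos λ = 0.670932.
North component: ΔN = −sin φ cos λ·ΔX − sin φ sin λ·ΔY + cos φ·ΔZ = −(-0.948722)(0.670932)(8.6) − (-0.948722)(-0.741519)(347.6) + (0.316113)(-203.0) = -303.23 m.
1° of latitude spans πR/180 = 111177 m, so Δφ = -303.23 / 111177 × 3600 = -9.819″.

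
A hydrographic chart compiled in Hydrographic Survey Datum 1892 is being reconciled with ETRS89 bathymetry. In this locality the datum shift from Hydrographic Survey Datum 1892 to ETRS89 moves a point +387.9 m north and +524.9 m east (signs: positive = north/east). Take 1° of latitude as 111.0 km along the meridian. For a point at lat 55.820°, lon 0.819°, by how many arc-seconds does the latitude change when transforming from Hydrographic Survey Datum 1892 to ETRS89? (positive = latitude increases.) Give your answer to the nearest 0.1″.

1° of latitude = 111.0 km, so Δφ = 387.9 / 111000 = 0.0034946° = 12.581″.

Δφ = 12.6″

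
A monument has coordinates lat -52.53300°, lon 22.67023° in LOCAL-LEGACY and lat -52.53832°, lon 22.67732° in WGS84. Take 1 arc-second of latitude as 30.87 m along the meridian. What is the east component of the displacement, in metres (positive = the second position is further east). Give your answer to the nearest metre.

ΔE = 479 m

Δφ = -52.53832° − -52.53300° = -0.00532°; Δλ = 22.67732° − 22.67023° = +0.00709°.
1° of latitude = 3600 × 30.87 = 111132 m.
ΔN = Δφ × 111132 = -591.2 m; ΔE = Δλ × 111132 × cos(-52.53300°) = +0.00709 × 111132 × 0.608304 = 479.3 m.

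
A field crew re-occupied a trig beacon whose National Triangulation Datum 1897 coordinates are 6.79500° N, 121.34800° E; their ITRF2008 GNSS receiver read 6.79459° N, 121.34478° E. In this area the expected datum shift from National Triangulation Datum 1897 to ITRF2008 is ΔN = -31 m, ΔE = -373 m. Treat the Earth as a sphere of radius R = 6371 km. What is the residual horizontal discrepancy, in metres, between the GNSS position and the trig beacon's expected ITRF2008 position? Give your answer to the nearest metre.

Observed coordinate differences: Δφ = -0.00041°, Δλ = -0.00322°.
Converting to metres (1° lat = 111195 m, cos φ = 0.992976): observed ΔN = -45.6 m, observed ΔE = -355.5 m.
Subtracting the expected shift leaves a residual of -45.6 − (-31) = -14.6 m north and -355.5 − (-373) = 17.5 m east.
Residual distance = √((-14.6)² + 17.5²) = 22.8 m.

23 m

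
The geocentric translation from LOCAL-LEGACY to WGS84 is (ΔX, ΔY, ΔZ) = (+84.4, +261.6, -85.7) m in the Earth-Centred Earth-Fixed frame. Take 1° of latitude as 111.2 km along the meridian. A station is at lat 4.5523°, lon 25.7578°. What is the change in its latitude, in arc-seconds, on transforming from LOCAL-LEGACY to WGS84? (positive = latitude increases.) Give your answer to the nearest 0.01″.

Δφ = -3.25″

sin φ = 0.079369, cos φ = 0.996845, sin λ = 0.434568, cos λ = 0.900639.
North component: ΔN = −sin φ cos λ·ΔX − sin φ sin λ·ΔY + cos φ·ΔZ = −(0.079369)(0.900639)(84.4) − (0.079369)(0.434568)(261.6) + (0.996845)(-85.7) = -100.49 m.
1° of latitude spans 111200 m, so Δφ = -100.49 / 111200 × 3600 = -3.253″.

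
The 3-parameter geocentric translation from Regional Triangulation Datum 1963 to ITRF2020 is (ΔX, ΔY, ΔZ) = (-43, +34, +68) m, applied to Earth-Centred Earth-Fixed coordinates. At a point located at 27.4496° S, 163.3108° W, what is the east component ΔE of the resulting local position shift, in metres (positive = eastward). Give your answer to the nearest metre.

The local east axis at (φ, λ) is (−sin λ, cos λ, 0), so ΔE = −sin(-163.3108°)·(-43) + cos(-163.3108°)·34 = -44.92 m.

ΔE = -45 m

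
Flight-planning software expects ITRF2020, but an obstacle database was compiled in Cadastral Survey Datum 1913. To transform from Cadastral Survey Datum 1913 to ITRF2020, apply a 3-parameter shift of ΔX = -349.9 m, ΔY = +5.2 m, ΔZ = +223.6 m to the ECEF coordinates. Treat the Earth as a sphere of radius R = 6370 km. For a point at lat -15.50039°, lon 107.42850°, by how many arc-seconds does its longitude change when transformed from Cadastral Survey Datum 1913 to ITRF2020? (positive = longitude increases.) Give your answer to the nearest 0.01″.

sin φ = -0.267245, cos φ = 0.963629, sin λ = 0.954091, cos λ = -0.299515.
East component: ΔE = −sin λ·ΔX + cos λ·ΔY = −(0.954091)(-349.9) + (-0.299515)(5.2) = 332.28 m.
1° of latitude spans πR/180 = 111177 m; at latitude φ, 1° of longitude spans that × cos φ = 107133.8 m, so Δλ = 332.28 / 107133.8 × 3600 = 11.166″.

Δλ = 11.17″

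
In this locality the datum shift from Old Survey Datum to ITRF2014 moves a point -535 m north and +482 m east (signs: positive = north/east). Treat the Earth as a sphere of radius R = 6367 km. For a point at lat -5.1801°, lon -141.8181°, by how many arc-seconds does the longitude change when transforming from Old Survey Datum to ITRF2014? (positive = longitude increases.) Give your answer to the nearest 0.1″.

Δλ = 15.7″

At latitude -5.1801°, cos φ = 0.995916.
One radian of longitude at latitude φ spans R cos φ, so Δλ = ΔE / (R cos φ) = 482.0 / (6367000 × 0.995916) = 7.6013e-05 rad = 15.679″.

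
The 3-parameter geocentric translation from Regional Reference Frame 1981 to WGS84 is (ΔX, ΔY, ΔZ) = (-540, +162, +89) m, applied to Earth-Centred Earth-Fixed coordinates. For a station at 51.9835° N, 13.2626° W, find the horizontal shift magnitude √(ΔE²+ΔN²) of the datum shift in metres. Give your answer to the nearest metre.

The local east axis at (φ, λ) is (−sin λ, cos λ, 0), so ΔE = −sin(-13.2626°)·(-540) + cos(-13.2626°)·162 = 33.80 m.
The local north axis is (−sin φ cos λ, −sin φ sin λ, cos φ), giving ΔN = 414.083 + 29.280 + 54.814 = 498.18 m.
Horizontal magnitude = √(ΔE² + ΔN²) = √(33.80² + 498.18²) = 499.32 m.

499 m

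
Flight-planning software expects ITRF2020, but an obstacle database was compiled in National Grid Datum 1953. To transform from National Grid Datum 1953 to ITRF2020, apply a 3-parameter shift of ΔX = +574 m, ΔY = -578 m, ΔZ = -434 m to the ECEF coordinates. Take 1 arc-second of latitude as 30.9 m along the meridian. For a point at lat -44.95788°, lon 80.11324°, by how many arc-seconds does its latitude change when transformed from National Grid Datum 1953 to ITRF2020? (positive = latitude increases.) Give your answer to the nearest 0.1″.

sin φ = -0.706587, cos φ = 0.707626, sin λ = 0.985149, cos λ = 0.171701.
North component: ΔN = −sin φ cos λ·ΔX − sin φ sin λ·ΔY + cos φ·ΔZ = −(-0.706587)(0.171701)(574) − (-0.706587)(0.985149)(-578) + (0.707626)(-434) = -639.81 m.
1° of latitude spans 3600 × 30.90 = 111240 m, so Δφ = -639.81 / 111240 × 3600 = -20.706″.

Δφ = -20.7″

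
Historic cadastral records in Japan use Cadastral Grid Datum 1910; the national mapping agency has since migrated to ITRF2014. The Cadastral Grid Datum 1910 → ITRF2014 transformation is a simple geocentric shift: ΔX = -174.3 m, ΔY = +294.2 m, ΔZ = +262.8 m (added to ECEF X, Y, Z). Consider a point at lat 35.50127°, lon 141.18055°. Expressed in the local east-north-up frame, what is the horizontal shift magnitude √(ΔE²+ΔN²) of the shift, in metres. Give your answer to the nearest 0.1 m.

The local east axis at (φ, λ) is (−sin λ, cos λ, 0), so ΔE = −sin(141.18055°)·(-174.3) + cos(141.18055°)·294.2 = -119.96 m.
The local north axis is (−sin φ cos λ, −sin φ sin λ, cos φ), giving ΔN = -78.863 − 107.099 + 213.946 = 27.98 m.
Horizontal magnitude = √(ΔE² + ΔN²) = √((-119.96)² + 27.98²) = 123.18 m.

123.2 m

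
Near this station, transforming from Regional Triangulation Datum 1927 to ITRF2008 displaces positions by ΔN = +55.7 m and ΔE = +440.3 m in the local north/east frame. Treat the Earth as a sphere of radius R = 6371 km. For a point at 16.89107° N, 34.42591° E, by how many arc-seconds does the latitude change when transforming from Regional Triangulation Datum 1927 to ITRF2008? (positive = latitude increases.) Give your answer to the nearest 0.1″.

Δφ = 1.8″

On a sphere of radius R, 1 rad of latitude = R, so Δφ = ΔN / R = 55.7 / 6371000 = 8.7427e-06 rad = 1.803″.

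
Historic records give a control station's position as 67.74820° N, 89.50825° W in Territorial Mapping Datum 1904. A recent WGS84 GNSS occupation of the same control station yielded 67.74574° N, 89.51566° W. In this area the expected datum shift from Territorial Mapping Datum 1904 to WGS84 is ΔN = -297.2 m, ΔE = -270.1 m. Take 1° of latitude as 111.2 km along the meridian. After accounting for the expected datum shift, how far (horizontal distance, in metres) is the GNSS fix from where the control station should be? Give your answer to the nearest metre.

Observed coordinate differences: Δφ = -0.00246°, Δλ = -0.00741°.
Converting to metres (1° lat = 111200 m, cos φ = 0.378678): observed ΔN = -273.6 m, observed ΔE = -312.0 m.
Subtracting the expected shift leaves a residual of -273.6 − (-297.2) = 23.6 m north and -312.0 − (-270.1) = -41.9 m east.
Residual distance = √(23.6² + (-41.9)²) = 48.1 m.

48 m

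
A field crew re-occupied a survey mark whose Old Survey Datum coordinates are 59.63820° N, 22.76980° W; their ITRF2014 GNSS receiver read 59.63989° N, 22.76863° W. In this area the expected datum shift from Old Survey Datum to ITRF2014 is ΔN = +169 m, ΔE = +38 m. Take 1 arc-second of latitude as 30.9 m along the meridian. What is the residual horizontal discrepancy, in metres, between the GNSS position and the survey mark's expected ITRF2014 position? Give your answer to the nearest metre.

34 m

Observed coordinate differences: Δφ = +0.00169°, Δλ = +0.00117°.
Converting to metres (1° lat = 111240 m, cos φ = 0.505459): observed ΔN = 188.0 m, observed ΔE = 65.8 m.
Subtracting the expected shift leaves a residual of 188.0 − (169) = 19.0 m north and 65.8 − (38) = 27.8 m east.
Residual distance = √(19.0² + 27.8²) = 33.7 m.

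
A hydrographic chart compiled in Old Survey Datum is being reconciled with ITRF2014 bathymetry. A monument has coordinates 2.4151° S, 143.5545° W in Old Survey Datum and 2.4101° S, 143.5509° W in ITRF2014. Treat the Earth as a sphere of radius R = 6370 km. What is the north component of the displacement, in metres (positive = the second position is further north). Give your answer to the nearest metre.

ΔN = 556 m

Δφ = -2.4101° − -2.4151° = +0.0050°; Δλ = -143.5509° − -143.5545° = +0.0036°.
1° along a meridian = πR/180 = 111177 m.
ΔN = Δφ × 111177 = 555.9 m; ΔE = Δλ × 111177 × cos(-2.4151°) = +0.0036 × 111177 × 0.999112 = 399.9 m.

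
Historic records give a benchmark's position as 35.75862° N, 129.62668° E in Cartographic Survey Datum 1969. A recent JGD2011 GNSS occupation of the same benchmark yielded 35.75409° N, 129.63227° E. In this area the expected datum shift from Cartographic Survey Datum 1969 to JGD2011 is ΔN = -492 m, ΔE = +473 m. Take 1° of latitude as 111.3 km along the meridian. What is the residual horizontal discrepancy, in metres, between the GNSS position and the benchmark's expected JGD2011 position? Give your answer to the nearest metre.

Observed coordinate differences: Δφ = -0.00453°, Δλ = +0.00559°.
Converting to metres (1° lat = 111300 m, cos φ = 0.811486): observed ΔN = -504.2 m, observed ΔE = 504.9 m.
Subtracting the expected shift leaves a residual of -504.2 − (-492) = -12.2 m north and 504.9 − (473) = 31.9 m east.
Residual distance = √((-12.2)² + 31.9²) = 34.1 m.

34 m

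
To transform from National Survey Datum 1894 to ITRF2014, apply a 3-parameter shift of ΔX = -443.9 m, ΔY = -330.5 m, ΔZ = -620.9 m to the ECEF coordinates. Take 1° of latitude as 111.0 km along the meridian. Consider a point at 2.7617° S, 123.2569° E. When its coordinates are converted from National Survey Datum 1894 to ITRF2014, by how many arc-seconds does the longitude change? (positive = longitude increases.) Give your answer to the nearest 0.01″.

sin φ = -0.048182, cos φ = 0.998839, sin λ = 0.836220, cos λ = -0.548394.
East component: ΔE = −sin λ·ΔX + cos λ·ΔY = −(0.836220)(-443.9) + (-0.548394)(-330.5) = 552.44 m.
1° of latitude spans 111000 m; at latitude φ, 1° of longitude spans that × cos φ = 110871.1 m, so Δλ = 552.44 / 110871.1 × 3600 = 17.938″.

Δλ = 17.94″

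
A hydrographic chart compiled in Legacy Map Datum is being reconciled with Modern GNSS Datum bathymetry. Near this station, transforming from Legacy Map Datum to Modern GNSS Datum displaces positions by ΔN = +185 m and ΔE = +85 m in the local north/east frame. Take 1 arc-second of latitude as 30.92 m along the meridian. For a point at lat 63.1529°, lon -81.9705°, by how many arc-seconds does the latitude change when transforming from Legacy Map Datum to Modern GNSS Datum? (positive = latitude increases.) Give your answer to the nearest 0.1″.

Δφ = 6.0″

1″ of latitude = 30.92 m, so Δφ = 185.0 / 30.92 = 5.983″.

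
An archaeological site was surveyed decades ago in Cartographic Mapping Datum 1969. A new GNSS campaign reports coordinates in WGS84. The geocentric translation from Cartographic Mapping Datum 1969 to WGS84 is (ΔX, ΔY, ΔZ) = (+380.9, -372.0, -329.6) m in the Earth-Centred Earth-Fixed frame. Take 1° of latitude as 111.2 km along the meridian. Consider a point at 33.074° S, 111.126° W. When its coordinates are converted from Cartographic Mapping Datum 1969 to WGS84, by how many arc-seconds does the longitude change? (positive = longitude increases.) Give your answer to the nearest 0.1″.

sin φ = -0.545722, cos φ = 0.837966, sin λ = -0.932790, cos λ = -0.360420.
East component: ΔE = −sin λ·ΔX + cos λ·ΔY = −(-0.932790)(380.9) + (-0.360420)(-372.0) = 489.38 m.
1° of latitude spans 111200 m; at latitude φ, 1° of longitude spans that × cos φ = 93181.9 m, so Δλ = 489.38 / 93181.9 × 3600 = 18.907″.

Δλ = 18.9″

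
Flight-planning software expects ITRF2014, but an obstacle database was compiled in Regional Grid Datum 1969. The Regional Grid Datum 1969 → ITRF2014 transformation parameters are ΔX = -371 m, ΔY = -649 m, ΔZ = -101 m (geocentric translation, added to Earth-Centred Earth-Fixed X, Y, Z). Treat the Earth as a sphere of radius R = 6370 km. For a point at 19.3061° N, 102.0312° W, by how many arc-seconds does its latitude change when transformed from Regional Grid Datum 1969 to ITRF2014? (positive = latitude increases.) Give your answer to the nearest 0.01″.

Δφ = -10.71″

sin φ = 0.330615, cos φ = 0.943766, sin λ = -0.978034, cos λ = -0.208444.
North component: ΔN = −sin φ cos λ·ΔX − sin φ sin λ·ΔY + cos φ·ΔZ = −(0.330615)(-0.208444)(-371) − (0.330615)(-0.978034)(-649) + (0.943766)(-101) = -330.74 m.
1° of latitude spans πR/180 = 111177 m, so Δφ = -330.74 / 111177 × 3600 = -10.710″.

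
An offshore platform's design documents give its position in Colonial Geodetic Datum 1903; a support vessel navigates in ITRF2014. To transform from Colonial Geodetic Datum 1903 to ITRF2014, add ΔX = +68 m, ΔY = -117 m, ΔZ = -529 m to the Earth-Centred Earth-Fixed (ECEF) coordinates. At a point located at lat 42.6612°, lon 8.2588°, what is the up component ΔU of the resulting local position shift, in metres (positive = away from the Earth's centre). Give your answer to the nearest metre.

ΔU = -321 m

At φ = 42.6612°, λ = 8.2588°: sin φ = 0.677662, cos φ = 0.735374, sin λ = 0.143645, cos λ = 0.989629.
ΔU = cos φ cos λ·ΔX + cos φ sin λ·ΔY + sin φ·ΔZ = (0.735374)(0.989629)(68) + (0.735374)(0.143645)(-117) + (0.677662)(-529) = -321.36 m.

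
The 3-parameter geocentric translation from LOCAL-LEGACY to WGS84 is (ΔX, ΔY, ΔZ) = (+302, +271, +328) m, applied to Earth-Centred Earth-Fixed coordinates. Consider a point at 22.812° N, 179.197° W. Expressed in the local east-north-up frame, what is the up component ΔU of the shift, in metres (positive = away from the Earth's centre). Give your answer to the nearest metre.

ΔU = -155 m

The local up (radial) axis is (cos φ cos λ, cos φ sin λ, sin φ), giving ΔU = -278.351 − 3.501 + 127.168 = -154.68 m.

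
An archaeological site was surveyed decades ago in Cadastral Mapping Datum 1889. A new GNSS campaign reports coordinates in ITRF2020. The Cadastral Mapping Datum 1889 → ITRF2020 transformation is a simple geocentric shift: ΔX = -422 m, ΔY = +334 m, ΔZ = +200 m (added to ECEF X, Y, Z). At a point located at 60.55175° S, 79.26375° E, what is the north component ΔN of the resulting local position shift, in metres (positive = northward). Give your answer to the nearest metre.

At φ = -60.55175°, λ = 79.26375°: sin φ = -0.870800, cos φ = 0.491637, sin λ = 0.982495, cos λ = 0.186288.
ΔN = −sin φ cos λ·ΔX − sin φ sin λ·ΔY + cos φ·ΔZ = −(-0.870800)(0.186288)(-422) − (-0.870800)(0.982495)(334) + (0.491637)(200) = 315.63 m.

ΔN = 316 m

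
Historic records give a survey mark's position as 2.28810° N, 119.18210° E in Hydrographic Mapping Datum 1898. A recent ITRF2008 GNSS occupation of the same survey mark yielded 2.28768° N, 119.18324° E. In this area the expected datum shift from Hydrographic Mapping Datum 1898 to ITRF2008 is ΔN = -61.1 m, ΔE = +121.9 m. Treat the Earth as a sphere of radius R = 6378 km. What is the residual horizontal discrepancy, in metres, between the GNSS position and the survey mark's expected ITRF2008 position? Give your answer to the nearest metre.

Observed coordinate differences: Δφ = -0.00042°, Δλ = +0.00114°.
Converting to metres (1° lat = 111317 m, cos φ = 0.999203): observed ΔN = -46.8 m, observed ΔE = 126.8 m.
Subtracting the expected shift leaves a residual of -46.8 − (-61.1) = 14.3 m north and 126.8 − (121.9) = 4.9 m east.
Residual distance = √(14.3² + 4.9²) = 15.2 m.

15 m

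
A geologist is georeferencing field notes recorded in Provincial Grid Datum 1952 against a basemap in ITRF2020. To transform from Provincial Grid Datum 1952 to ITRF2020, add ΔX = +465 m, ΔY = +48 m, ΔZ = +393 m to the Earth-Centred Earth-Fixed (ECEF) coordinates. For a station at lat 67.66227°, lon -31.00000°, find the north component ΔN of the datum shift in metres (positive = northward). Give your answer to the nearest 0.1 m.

ΔN = -196.4 m

At φ = 67.66227°, λ = -31.00000°: sin φ = 0.924960, cos φ = 0.380065, sin λ = -0.515038, cos λ = 0.857167.
ΔN = −sin φ cos λ·ΔX − sin φ sin λ·ΔY + cos φ·ΔZ = −(0.924960)(0.857167)(465) − (0.924960)(-0.515038)(48) + (0.380065)(393) = -196.44 m.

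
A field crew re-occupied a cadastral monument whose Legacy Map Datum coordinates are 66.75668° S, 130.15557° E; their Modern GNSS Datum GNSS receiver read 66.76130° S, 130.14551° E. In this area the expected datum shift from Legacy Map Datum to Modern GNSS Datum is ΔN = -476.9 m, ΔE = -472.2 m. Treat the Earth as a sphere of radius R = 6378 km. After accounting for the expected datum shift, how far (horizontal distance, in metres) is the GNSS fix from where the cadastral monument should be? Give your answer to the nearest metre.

48 m

Observed coordinate differences: Δφ = -0.00462°, Δλ = -0.01006°.
Converting to metres (1° lat = 111317 m, cos φ = 0.394637): observed ΔN = -514.3 m, observed ΔE = -441.9 m.
Subtracting the expected shift leaves a residual of -514.3 − (-476.9) = -37.4 m north and -441.9 − (-472.2) = 30.3 m east.
Residual distance = √((-37.4)² + 30.3²) = 48.1 m.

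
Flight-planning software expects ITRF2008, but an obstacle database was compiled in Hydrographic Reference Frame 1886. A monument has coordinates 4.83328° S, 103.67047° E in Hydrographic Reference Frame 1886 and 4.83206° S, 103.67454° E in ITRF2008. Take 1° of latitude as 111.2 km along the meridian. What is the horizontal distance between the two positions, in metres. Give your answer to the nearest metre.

Δφ = -4.83206° − -4.83328° = +0.00122°; Δλ = 103.67454° − 103.67047° = +0.00407°.
ΔN = Δφ × 111200 = 135.7 m; ΔE = Δλ × 111200 × cos(-4.83328°) = +0.00407 × 111200 × 0.996444 = 451.0 m.
Distance = √(ΔE² + ΔN²) = √(451.0² + 135.7²) = 470.9 m.

471 m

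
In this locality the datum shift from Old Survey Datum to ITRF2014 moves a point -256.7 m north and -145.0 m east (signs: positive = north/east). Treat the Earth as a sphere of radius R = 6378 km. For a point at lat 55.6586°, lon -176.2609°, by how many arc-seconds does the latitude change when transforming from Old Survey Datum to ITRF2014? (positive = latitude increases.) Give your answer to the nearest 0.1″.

Δφ = -8.3″

On a sphere of radius R, 1 rad of latitude = R, so Δφ = ΔN / R = -256.7 / 6378000 = -4.0248e-05 rad = -8.302″.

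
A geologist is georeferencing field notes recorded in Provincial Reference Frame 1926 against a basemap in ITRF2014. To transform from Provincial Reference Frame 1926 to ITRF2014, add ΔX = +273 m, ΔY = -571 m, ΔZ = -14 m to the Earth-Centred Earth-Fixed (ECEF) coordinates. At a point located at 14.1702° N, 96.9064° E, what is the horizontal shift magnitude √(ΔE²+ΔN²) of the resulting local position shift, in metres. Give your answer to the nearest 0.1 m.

242.3 m

At φ = 14.1702°, λ = 96.9064°: sin φ = 0.244803, cos φ = 0.969573, sin λ = 0.992744, cos λ = -0.120248.
ΔE = −sin λ·ΔX + cos λ·ΔY = −(0.992744)·(273) + (-0.120248)·(-571) = -202.36 m.
ΔN = −sin φ cos λ·ΔX − sin φ sin λ·ΔY + cos φ·ΔZ = −(0.244803)(-0.120248)(273) − (0.244803)(0.992744)(-571) + (0.969573)(-14) = 133.23 m.
Horizontal magnitude = √(ΔE² + ΔN²) = √((-202.36)² + 133.23²) = 242.28 m.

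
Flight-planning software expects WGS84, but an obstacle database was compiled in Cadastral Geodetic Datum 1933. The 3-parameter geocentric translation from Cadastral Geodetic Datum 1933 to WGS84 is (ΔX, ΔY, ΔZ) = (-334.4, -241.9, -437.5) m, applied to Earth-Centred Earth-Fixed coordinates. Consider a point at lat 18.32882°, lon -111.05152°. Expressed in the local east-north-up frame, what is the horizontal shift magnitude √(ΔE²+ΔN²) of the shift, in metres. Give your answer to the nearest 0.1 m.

570.4 m

The local east axis at (φ, λ) is (−sin λ, cos λ, 0), so ΔE = −sin(-111.05152°)·(-334.4) + cos(-111.05152°)·(-241.9) = -225.19 m.
The local north axis is (−sin φ cos λ, −sin φ sin λ, cos φ), giving ΔN = -37.774 − 70.993 − 415.304 = -524.07 m.
Horizontal magnitude = √(ΔE² + ΔN²) = √((-225.19)² + (-524.07)²) = 570.40 m.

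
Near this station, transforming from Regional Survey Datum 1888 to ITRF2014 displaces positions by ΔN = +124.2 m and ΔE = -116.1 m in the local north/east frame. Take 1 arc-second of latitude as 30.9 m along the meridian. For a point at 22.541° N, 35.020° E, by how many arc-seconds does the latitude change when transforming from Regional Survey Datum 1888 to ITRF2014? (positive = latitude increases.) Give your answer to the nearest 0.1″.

1″ of latitude = 30.90 m, so Δφ = 124.2 / 30.90 = 4.019″.

Δφ = 4.0″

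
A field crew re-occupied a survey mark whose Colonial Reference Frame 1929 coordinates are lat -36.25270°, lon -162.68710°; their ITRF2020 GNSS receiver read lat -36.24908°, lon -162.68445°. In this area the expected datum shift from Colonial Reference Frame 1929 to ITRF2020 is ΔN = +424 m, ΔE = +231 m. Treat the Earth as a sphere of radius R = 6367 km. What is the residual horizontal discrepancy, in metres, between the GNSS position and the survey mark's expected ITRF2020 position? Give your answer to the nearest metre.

Observed coordinate differences: Δφ = +0.00362°, Δλ = +0.00265°.
Converting to metres (1° lat = 111125 m, cos φ = 0.806417): observed ΔN = 402.3 m, observed ΔE = 237.5 m.
Subtracting the expected shift leaves a residual of 402.3 − (424) = -21.7 m north and 237.5 − (231) = 6.5 m east.
Residual distance = √((-21.7)² + 6.5²) = 22.7 m.

23 m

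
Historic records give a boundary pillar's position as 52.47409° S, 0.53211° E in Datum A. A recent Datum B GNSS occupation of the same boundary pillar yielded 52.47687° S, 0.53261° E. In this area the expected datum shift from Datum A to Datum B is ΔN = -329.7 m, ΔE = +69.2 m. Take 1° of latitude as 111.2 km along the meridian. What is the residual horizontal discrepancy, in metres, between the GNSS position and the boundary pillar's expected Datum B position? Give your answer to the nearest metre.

Observed coordinate differences: Δφ = -0.00278°, Δλ = +0.00050°.
Converting to metres (1° lat = 111200 m, cos φ = 0.609120): observed ΔN = -309.1 m, observed ΔE = 33.9 m.
Subtracting the expected shift leaves a residual of -309.1 − (-329.7) = 20.6 m north and 33.9 − (69.2) = -35.3 m east.
Residual distance = √(20.6² + (-35.3)²) = 40.9 m.

41 m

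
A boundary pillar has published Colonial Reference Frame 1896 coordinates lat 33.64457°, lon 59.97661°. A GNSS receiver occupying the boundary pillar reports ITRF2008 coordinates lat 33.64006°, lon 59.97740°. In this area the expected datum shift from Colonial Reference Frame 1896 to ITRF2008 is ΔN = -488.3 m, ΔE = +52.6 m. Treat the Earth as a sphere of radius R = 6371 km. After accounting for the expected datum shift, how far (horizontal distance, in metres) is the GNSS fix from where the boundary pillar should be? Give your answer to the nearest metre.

Observed coordinate differences: Δφ = -0.00451°, Δλ = +0.00079°.
Converting to metres (1° lat = 111195 m, cos φ = 0.832491): observed ΔN = -501.5 m, observed ΔE = 73.1 m.
Subtracting the expected shift leaves a residual of -501.5 − (-488.3) = -13.2 m north and 73.1 − (52.6) = 20.5 m east.
Residual distance = √((-13.2)² + 20.5²) = 24.4 m.

24 m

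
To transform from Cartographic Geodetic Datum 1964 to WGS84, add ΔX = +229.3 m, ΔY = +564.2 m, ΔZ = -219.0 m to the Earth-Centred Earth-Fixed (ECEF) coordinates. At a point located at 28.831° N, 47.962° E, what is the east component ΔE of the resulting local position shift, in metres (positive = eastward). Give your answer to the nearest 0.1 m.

The local east axis at (φ, λ) is (−sin λ, cos λ, 0), so ΔE = −sin(47.962°)·229.3 + cos(47.962°)·564.2 = 207.50 m.

ΔE = 207.5 m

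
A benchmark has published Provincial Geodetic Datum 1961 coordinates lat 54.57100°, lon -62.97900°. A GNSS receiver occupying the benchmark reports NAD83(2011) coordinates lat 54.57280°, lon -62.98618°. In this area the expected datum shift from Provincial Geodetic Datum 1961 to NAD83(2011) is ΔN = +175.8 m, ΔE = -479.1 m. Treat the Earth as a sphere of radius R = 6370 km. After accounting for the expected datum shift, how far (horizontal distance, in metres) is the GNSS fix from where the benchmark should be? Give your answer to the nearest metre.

Observed coordinate differences: Δφ = +0.00180°, Δλ = -0.00718°.
Converting to metres (1° lat = 111177 m, cos φ = 0.579694): observed ΔN = 200.1 m, observed ΔE = -462.7 m.
Subtracting the expected shift leaves a residual of 200.1 − (175.8) = 24.3 m north and -462.7 − (-479.1) = 16.4 m east.
Residual distance = √(24.3² + 16.4²) = 29.3 m.

29 m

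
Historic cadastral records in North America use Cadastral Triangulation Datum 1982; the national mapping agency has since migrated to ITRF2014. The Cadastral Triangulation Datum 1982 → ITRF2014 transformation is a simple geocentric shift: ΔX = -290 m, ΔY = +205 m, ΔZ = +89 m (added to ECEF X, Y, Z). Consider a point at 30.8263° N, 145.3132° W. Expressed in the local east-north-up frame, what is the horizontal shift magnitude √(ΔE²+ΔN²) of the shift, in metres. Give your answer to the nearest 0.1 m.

333.9 m

At φ = 30.8263°, λ = -145.3132°: sin φ = 0.512437, cos φ = 0.858725, sin λ = -0.569090, cos λ = -0.822275.
ΔE = −sin λ·ΔX + cos λ·ΔY = −(-0.569090)·(-290) + (-0.822275)·(205) = -333.60 m.
ΔN = −sin φ cos λ·ΔX − sin φ sin λ·ΔY + cos φ·ΔZ = −(0.512437)(-0.822275)(-290) − (0.512437)(-0.569090)(205) + (0.858725)(89) = 14.01 m.
Horizontal magnitude = √(ΔE² + ΔN²) = √((-333.60)² + 14.01²) = 333.90 m.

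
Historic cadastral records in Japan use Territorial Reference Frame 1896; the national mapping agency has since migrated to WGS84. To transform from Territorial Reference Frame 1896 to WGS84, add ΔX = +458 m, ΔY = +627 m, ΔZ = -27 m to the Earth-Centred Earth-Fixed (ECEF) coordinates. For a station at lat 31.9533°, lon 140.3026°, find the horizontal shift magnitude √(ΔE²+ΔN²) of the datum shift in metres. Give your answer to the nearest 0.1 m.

The local east axis at (φ, λ) is (−sin λ, cos λ, 0), so ΔE = −sin(140.3026°)·458 + cos(140.3026°)·627 = -774.97 m.
The local north axis is (−sin φ cos λ, −sin φ sin λ, cos φ), giving ΔN = 186.499 − 211.948 − 22.909 = -48.36 m.
Horizontal magnitude = √(ΔE² + ΔN²) = √((-774.97)² + (-48.36)²) = 776.48 m.

776.5 m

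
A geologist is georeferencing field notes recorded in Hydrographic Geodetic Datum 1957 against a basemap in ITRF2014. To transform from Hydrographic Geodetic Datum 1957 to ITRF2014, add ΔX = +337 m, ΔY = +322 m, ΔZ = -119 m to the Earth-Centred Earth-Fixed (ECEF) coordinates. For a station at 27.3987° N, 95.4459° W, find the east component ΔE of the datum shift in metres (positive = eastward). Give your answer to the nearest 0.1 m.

ΔE = 304.9 m

At φ = 27.3987°, λ = -95.4459°: sin φ = 0.460180, cos φ = 0.887826, sin λ = -0.995486, cos λ = -0.094906.
ΔE = −sin λ·ΔX + cos λ·ΔY = −(-0.995486)·(337) + (-0.094906)·(322) = 304.92 m.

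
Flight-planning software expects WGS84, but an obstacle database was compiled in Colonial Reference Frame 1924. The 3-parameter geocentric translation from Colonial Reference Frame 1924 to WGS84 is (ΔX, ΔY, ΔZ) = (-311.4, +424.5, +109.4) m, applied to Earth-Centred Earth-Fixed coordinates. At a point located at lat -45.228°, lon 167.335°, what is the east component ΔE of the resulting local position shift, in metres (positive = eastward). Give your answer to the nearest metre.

ΔE = -346 m

The local east axis at (φ, λ) is (−sin λ, cos λ, 0), so ΔE = −sin(167.335°)·(-311.4) + cos(167.335°)·424.5 = -345.90 m.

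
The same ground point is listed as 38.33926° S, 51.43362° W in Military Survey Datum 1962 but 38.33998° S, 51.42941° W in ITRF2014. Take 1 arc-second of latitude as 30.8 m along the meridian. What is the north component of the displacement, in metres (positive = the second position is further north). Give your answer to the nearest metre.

Δφ = -38.33998° − -38.33926° = -0.00072°; Δλ = -51.42941° − -51.43362° = +0.00421°.
1° of latitude = 3600 × 30.80 = 110880 m.
ΔN = Δφ × 110880 = -79.8 m; ΔE = Δλ × 110880 × cos(-38.33926°) = +0.00421 × 110880 × 0.784352 = 366.1 m.

ΔN = -80 m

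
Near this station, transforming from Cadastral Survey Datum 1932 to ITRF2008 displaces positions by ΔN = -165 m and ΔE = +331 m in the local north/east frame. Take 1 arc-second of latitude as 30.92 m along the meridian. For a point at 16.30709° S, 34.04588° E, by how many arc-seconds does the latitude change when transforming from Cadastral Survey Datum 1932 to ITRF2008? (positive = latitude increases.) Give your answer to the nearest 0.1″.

Δφ = -5.3″

1″ of latitude = 30.92 m, so Δφ = -165.0 / 30.92 = -5.336″.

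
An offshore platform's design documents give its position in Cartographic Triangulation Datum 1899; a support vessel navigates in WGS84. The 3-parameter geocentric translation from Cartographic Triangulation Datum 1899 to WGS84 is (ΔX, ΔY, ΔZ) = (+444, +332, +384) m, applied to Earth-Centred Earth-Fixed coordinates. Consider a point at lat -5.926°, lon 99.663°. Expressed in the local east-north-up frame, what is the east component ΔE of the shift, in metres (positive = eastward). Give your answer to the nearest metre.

ΔE = -493 m

At φ = -5.926°, λ = 99.663°: sin φ = -0.103244, cos φ = 0.994656, sin λ = 0.985812, cos λ = -0.167853.
ΔE = −sin λ·ΔX + cos λ·ΔY = −(0.985812)·(444) + (-0.167853)·(332) = -493.43 m.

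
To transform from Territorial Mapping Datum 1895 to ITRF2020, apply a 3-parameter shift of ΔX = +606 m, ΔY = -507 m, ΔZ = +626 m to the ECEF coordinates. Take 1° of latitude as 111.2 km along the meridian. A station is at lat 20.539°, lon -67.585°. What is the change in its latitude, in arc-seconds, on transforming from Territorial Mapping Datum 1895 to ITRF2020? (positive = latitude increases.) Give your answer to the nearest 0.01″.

sin φ = 0.350845, cos φ = 0.936434, sin λ = -0.924446, cos λ = 0.381312.
North component: ΔN = −sin φ cos λ·ΔX − sin φ sin λ·ΔY + cos φ·ΔZ = −(0.350845)(0.381312)(606) − (0.350845)(-0.924446)(-507) + (0.936434)(626) = 340.70 m.
1° of latitude spans 111200 m, so Δφ = 340.70 / 111200 × 3600 = 11.030″.

Δφ = 11.03″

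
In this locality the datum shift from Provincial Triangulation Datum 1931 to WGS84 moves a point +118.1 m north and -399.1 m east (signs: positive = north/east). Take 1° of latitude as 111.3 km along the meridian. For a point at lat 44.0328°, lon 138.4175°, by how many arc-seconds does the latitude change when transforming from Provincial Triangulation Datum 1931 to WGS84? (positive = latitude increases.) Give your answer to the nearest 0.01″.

1° of latitude = 111.3 km, so Δφ = 118.1 / 111300 = 0.0010611° = 3.820″.

Δφ = 3.82″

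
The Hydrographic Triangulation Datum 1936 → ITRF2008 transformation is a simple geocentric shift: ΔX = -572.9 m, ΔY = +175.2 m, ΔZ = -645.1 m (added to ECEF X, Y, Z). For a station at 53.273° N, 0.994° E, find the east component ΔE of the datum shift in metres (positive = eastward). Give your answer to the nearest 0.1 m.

ΔE = 185.1 m

The local east axis at (φ, λ) is (−sin λ, cos λ, 0), so ΔE = −sin(0.994°)·(-572.9) + cos(0.994°)·175.2 = 185.11 m.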